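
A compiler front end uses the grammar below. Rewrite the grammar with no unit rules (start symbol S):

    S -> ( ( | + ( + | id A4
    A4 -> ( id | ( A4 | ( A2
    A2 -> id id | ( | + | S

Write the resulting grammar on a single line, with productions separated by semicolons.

Unit pairs: A2 ⇒* {S}.
For every A with A ⇒* B via unit rules, add B's non-unit alternatives to A; then delete every rule of the form X → Y.

S -> ( ( | + ( + | id A4; A4 -> ( id | ( A4 | ( A2; A2 -> id id | ( | + | ( ( | + ( + | id A4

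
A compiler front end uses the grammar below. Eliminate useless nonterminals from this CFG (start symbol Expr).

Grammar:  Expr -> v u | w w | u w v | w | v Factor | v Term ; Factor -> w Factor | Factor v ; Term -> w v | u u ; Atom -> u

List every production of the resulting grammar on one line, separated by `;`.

Expr -> v u | w w | u w v | w | v Term; Term -> w v | u u

Generating nonterminals: {Atom, Expr, Term}.
Reachable from Expr after that: {Expr, Term}.
Removed useless symbols: {Atom, Factor} and every production mentioning them.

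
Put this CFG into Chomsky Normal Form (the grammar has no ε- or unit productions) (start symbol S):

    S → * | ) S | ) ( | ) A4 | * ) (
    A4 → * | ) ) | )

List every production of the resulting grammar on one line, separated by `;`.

Introduce a nonterminal for each terminal appearing in a rule of length ≥ 2: X1 → ), X2 → (, X3 → *.
Binarize each right-hand side of length ≥ 3 by chaining fresh nonterminals (Y1, Y2, …): affected rules were S → X3 X1 X2.

S → * | X1 S | X1 X2 | X1 A4 | X3 Y1; A4 → * | X1 X1 | ); X1 → ); X2 → (; X3 → *; Y1 → X1 X2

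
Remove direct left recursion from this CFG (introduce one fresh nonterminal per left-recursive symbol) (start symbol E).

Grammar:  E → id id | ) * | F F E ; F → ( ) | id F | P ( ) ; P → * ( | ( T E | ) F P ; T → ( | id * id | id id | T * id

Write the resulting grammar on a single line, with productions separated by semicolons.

E → id id | ) * | F F E; F → ( ) | id F | P ( ); P → * ( | ( T E | ) F P; T → ( T' | id * id T' | id id T'; T' → * id T' | epsilon

Left recursion appears on T.
For T: α = {* id}, β = {(, id * id, id id}. Rewrite as T → β T' and T' → α T' | ε.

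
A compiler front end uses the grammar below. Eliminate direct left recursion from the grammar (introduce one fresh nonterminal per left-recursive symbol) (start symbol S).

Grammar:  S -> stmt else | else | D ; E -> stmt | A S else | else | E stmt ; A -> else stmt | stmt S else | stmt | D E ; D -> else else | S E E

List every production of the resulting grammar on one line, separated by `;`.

S -> stmt else | else | D; E -> stmt E' | A S else E' | else E'; A -> else stmt | stmt S else | stmt | D E; D -> else else | S E E; E' -> stmt E' | ε

Directly left-recursive nonterminal: E.
For E: α = {stmt}, β = {stmt, A S else, else}. Rewrite as E → β E' and E' → α E' | ε.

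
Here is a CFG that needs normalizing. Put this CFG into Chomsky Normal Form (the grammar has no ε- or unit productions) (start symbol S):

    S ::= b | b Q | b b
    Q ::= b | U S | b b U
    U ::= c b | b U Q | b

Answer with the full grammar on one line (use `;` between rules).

Introduce a nonterminal for each terminal appearing in a rule of length ≥ 2: X1 → b, X2 → c.
Binarize each right-hand side of length ≥ 3 by chaining fresh nonterminals (Y1, Y2, …): affected rules were Q → X1 X1 U; U → X1 U Q.

S ::= b | X1 Q | X1 X1; Q ::= b | U S | X1 Y1; U ::= X2 X1 | X1 Y2 | b; X1 ::= b; X2 ::= c; Y1 ::= X1 U; Y2 ::= U Q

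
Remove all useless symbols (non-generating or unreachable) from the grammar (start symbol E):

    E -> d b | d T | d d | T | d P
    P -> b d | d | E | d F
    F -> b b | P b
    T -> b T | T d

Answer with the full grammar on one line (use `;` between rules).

E -> d b | d d | d P; P -> b d | d | E | d F; F -> b b | P b

Generating nonterminals: {E, F, P}.
Reachable from E after that: {E, F, P}.
Removed useless symbols: {T} and every production mentioning them.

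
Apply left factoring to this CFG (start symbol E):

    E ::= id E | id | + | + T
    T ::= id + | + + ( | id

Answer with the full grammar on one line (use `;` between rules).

E has alternatives sharing prefix 'id': factor to E → id E' with E' → E | ε.
E has alternatives sharing prefix '+': factor to E → + E'' with E'' → ε | T.
T has alternatives sharing prefix 'id': factor to T → id T' with T' → + | ε.

E ::= id E' | + E''; T ::= + + ( | id T'; E' ::= E | ε; E'' ::= ε | T; T' ::= + | ε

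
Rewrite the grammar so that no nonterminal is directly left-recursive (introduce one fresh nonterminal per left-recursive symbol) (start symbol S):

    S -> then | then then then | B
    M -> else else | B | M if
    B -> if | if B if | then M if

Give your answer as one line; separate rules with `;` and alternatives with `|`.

Directly left-recursive nonterminal: M.
For M: α = {if}, β = {else else, B}. Rewrite as M → β M' and M' → α M' | ε.

S -> then | then then then | B; M -> else else M' | B M'; B -> if | if B if | then M if; M' -> if M' | eps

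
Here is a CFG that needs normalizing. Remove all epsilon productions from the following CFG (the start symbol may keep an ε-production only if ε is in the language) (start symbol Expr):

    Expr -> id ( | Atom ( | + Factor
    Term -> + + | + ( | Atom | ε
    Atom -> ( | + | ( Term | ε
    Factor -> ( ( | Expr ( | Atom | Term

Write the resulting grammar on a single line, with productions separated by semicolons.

Expr -> id ( | Atom ( | ( | + Factor | +; Term -> + + | + ( | Atom; Atom -> ( | + | ( Term; Factor -> ( ( | Expr ( | Atom | Term

The nullable symbols are {Atom, Factor, Term}.
ε ∉ L(G), so no ε-production is kept.
Add the nullable-subset variants: Expr → Atom ( gives Atom ( | (. Expr → + Factor gives + Factor | +.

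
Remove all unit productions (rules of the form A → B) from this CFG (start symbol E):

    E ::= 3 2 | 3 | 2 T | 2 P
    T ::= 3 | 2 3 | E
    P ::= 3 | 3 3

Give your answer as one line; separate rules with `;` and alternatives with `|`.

E ::= 3 2 | 3 | 2 T | 2 P; T ::= 3 2 | 3 | 2 T | 2 P | 2 3; P ::= 3 | 3 3

Unit pairs: T ⇒* {E}.
Replace each nonterminal's rules with the union of the non-unit rules of every nonterminal it unit-derives.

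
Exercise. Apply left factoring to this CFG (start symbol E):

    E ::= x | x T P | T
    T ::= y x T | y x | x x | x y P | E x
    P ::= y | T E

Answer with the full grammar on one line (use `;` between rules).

E has alternatives sharing prefix 'x': factor to E → x E' with E' → ε | T P.
T has alternatives sharing prefix 'y x': factor to T → y x T' with T' → T | ε.
T has alternatives sharing prefix 'x': factor to T → x T'' with T'' → x | y P.

E ::= T | x E'; T ::= E x | y x T' | x T''; P ::= y | T E; E' ::= ε | T P; T' ::= T | ε; T'' ::= x | y P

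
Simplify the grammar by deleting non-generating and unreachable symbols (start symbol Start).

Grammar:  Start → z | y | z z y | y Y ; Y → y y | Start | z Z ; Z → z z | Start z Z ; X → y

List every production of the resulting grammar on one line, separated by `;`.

Generating nonterminals: {Start, X, Y, Z}.
Reachable from Start after that: {Start, Y, Z}.
Removed useless symbols: {X} and every production mentioning them.

Start → z | y | z z y | y Y; Y → y y | Start | z Z; Z → z z | Start z Z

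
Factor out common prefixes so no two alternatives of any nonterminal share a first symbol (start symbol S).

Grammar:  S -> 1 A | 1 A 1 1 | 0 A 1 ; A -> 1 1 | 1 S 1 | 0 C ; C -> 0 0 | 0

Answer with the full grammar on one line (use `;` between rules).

S -> 0 A 1 | 1 A S'; A -> 0 C | 1 A'; C -> 0 C'; S' -> ε | 1 1; A' -> 1 | S 1; C' -> 0 | ε

S has alternatives sharing prefix '1 A': factor to S → 1 A S' with S' → ε | 1 1.
A has alternatives sharing prefix '1': factor to A → 1 A' with A' → 1 | S 1.
C has alternatives sharing prefix '0': factor to C → 0 C' with C' → 0 | ε.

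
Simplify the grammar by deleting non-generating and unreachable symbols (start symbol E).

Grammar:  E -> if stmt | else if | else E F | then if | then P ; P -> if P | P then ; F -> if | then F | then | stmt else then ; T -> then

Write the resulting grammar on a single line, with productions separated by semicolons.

Generating nonterminals: {E, F, T}.
Reachable from E after that: {E, F}.
Removed useless symbols: {P, T} and every production mentioning them.

E -> if stmt | else if | else E F | then if; F -> if | then F | then | stmt else then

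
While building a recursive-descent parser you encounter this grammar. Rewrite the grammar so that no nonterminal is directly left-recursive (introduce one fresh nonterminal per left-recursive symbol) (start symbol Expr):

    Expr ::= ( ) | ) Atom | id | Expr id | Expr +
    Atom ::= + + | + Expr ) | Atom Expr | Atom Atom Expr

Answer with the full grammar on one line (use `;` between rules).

Left recursion appears on Expr, Atom.
For Expr: α = {id, +}, β = {( ), ) Atom, id}. Rewrite as Expr → β Expr1 and Expr1 → α Expr1 | ε.
For Atom: α = {Expr, Atom Expr}, β = {+ +, + Expr )}. Rewrite as Atom → β Atom1 and Atom1 → α Atom1 | ε.

Expr ::= ( ) Expr1 | ) Atom Expr1 | id Expr1; Atom ::= + + Atom1 | + Expr ) Atom1; Expr1 ::= id Expr1 | + Expr1 | ε; Atom1 ::= Expr Atom1 | Atom Expr Atom1 | ε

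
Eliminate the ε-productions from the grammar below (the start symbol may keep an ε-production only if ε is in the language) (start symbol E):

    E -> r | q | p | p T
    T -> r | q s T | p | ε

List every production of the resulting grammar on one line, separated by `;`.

The nullable symbols are {T}.
ε ∉ L(G), so no ε-production is kept.
Add the nullable-subset variants: T → q s T gives q s T | q s.

E -> r | q | p | p T; T -> r | q s T | q s | p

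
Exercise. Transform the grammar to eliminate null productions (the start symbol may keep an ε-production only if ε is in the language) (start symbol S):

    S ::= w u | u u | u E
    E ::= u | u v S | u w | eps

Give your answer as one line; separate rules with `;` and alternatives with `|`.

S ::= w u | u u | u E | u; E ::= u | u v S | u w

The nullable symbols are {E}.
ε ∉ L(G), so no ε-production is kept.
Add the nullable-subset variants: S → u E gives u E | u.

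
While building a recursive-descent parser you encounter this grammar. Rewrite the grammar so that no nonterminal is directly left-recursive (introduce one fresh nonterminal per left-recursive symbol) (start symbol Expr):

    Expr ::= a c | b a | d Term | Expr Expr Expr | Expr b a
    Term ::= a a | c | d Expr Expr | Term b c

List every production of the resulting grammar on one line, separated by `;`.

Expr ::= a c Expr1 | b a Expr1 | d Term Expr1; Term ::= a a Term1 | c Term1 | d Expr Expr Term1; Expr1 ::= Expr Expr Expr1 | b a Expr1 | ε; Term1 ::= b c Term1 | ε

Directly left-recursive nonterminals: Expr, Term.
For Expr: α = {Expr Expr, b a}, β = {a c, b a, d Term}. Rewrite as Expr → β Expr1 and Expr1 → α Expr1 | ε.
For Term: α = {b c}, β = {a a, c, d Expr Expr}. Rewrite as Term → β Term1 and Term1 → α Term1 | ε.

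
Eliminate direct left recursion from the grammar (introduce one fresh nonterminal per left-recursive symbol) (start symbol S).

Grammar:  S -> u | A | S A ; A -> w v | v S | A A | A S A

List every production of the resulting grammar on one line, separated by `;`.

S -> u S' | A S'; A -> w v A' | v S A'; S' -> A S' | ε; A' -> A A' | S A A' | ε

Left recursion appears on S, A.
For S: α = {A}, β = {u, A}. Rewrite as S → β S' and S' → α S' | ε.
For A: α = {A, S A}, β = {w v, v S}. Rewrite as A → β A' and A' → α A' | ε.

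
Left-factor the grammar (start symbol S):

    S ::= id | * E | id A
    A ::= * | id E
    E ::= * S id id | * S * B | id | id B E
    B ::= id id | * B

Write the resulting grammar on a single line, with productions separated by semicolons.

S has alternatives sharing prefix 'id': factor to S → id S' with S' → ε | A.
E has alternatives sharing prefix '* S': factor to E → * S E' with E' → id id | * B.
E has alternatives sharing prefix 'id': factor to E → id E'' with E'' → ε | B E.

S ::= * E | id S'; A ::= * | id E; E ::= * S E' | id E''; B ::= id id | * B; S' ::= ε | A; E' ::= id id | * B; E'' ::= ε | B E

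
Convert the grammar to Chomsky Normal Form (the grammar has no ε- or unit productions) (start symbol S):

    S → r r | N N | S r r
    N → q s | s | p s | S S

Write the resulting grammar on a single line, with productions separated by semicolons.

Introduce a nonterminal for each terminal appearing in a rule of length ≥ 2: X1 → r, X2 → q, X3 → s, X4 → p.
Binarize each right-hand side of length ≥ 3 by chaining fresh nonterminals (Y1, Y2, …): affected rules were S → S X1 X1.

S → X1 X1 | N N | S Y1; N → X2 X3 | s | X4 X3 | S S; X1 → r; X2 → q; X3 → s; X4 → p; Y1 → X1 X1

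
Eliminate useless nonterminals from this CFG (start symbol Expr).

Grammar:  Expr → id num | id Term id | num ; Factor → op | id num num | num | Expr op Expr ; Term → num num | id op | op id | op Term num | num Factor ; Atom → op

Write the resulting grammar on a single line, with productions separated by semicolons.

Generating nonterminals: {Atom, Expr, Factor, Term}.
Reachable from Expr after that: {Expr, Factor, Term}.
Removed useless symbols: {Atom} and every production mentioning them.

Expr → id num | id Term id | num; Factor → op | id num num | num | Expr op Expr; Term → num num | id op | op id | op Term num | num Factor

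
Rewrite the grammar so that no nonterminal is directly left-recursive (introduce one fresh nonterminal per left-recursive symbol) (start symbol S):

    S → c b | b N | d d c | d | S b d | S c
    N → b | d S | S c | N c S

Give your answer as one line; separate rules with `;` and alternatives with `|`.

S → c b S' | b N S' | d d c S' | d S'; N → b N' | d S N' | S c N'; S' → b d S' | c S' | ε; N' → c S N' | ε

Directly left-recursive nonterminals: S, N.
For S: α = {b d, c}, β = {c b, b N, d d c, d}. Rewrite as S → β S' and S' → α S' | ε.
For N: α = {c S}, β = {b, d S, S c}. Rewrite as N → β N' and N' → α N' | ε.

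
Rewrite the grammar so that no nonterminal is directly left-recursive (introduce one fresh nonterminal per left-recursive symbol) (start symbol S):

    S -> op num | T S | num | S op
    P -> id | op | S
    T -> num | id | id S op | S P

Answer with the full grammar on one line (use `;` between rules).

S -> op num S' | T S S' | num S'; P -> id | op | S; T -> num | id | id S op | S P; S' -> op S' | ε

S is directly left-recursive.
For S: α = {op}, β = {op num, T S, num}. Rewrite as S → β S' and S' → α S' | ε.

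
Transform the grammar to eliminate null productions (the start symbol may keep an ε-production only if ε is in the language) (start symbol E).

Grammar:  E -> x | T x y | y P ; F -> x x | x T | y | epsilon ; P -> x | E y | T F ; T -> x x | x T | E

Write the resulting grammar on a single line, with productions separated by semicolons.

Nullable nonterminals: {F}.
ε ∉ L(G), so no ε-production is kept.
For each production, add variants omitting each subset of nullable occurrences: P → T F gives T F | T.

E -> x | T x y | y P; F -> x x | x T | y; P -> x | E y | T F | T; T -> x x | x T | E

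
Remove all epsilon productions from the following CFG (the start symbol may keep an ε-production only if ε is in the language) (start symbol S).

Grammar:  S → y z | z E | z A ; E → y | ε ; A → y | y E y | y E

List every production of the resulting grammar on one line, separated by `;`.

S → y z | z E | z | z A; E → y; A → y | y E y | y y | y E

Nullable nonterminals: {E}.
ε ∉ L(G), so no ε-production is kept.
Expand every rule over subsets of its nullable positions: S → z E gives z E | z. A → y E y gives y E y | y y.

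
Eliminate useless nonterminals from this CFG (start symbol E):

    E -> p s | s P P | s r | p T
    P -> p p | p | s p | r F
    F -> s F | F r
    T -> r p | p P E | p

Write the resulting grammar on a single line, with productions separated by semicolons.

E -> p s | s P P | s r | p T; P -> p p | p | s p; T -> r p | p P E | p

Generating nonterminals: {E, P, T}.
Reachable from E after that: {E, P, T}.
Removed useless symbols: {F} and every production mentioning them.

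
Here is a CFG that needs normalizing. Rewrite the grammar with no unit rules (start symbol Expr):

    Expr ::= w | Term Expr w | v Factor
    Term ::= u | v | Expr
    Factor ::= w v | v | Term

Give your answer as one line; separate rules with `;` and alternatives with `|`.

Expr ::= w | Term Expr w | v Factor; Term ::= u | v | w | Term Expr w | v Factor; Factor ::= u | v | w v | w | Term Expr w | v Factor

Unit pairs: Factor ⇒* {Expr, Term}; Term ⇒* {Expr}.
For every A with A ⇒* B via unit rules, add B's non-unit alternatives to A; then delete every rule of the form X → Y.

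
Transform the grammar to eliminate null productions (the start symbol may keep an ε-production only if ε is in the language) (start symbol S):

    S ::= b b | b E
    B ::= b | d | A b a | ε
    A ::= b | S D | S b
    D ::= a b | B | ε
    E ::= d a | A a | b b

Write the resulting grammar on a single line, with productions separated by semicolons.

The nullable symbols are {B, D}.
ε ∉ L(G), so no ε-production is kept.
For each production, add variants omitting each subset of nullable occurrences: A → S D gives S D | S.

S ::= b b | b E; B ::= b | d | A b a; A ::= b | S D | S | S b; D ::= a b | B; E ::= d a | A a | b b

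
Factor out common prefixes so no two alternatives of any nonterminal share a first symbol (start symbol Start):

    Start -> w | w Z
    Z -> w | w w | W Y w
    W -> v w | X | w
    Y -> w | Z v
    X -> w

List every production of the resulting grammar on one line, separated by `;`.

Start -> w Start1; Z -> W Y w | w Z1; W -> v w | X | w; Y -> w | Z v; X -> w; Start1 -> ε | Z; Z1 -> ε | w

Start has alternatives sharing prefix 'w': factor to Start → w Start1 with Start1 → ε | Z.
Z has alternatives sharing prefix 'w': factor to Z → w Z1 with Z1 → ε | w.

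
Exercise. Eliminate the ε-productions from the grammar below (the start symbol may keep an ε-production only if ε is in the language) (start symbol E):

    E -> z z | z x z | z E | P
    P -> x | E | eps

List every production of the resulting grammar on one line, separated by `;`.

Nullable nonterminals: {E, P}.
ε ∈ L(G) since E is nullable, so keep E → ε.
Expand every rule over subsets of its nullable positions: E → z E gives z E | z.

E -> z z | z x z | z E | z | P | ε; P -> x | E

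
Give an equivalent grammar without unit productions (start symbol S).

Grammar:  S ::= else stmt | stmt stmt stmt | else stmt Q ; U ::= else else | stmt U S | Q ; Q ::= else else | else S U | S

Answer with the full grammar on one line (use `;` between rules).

S ::= else stmt | stmt stmt stmt | else stmt Q; U ::= else else | stmt U S | else stmt | stmt stmt stmt | else stmt Q | else S U; Q ::= else stmt | stmt stmt stmt | else stmt Q | else else | else S U

Unit pairs: Q ⇒* {S}; U ⇒* {Q, S}.
Replace each nonterminal's rules with the union of the non-unit rules of every nonterminal it unit-derives.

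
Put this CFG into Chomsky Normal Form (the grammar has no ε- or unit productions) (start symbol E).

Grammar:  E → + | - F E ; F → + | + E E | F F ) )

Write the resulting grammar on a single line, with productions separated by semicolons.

E → + | X1 Y1; F → + | X2 Y2 | F Y3; X1 → -; X2 → +; X3 → ); Y1 → F E; Y2 → E E; Y3 → F Y4; Y4 → X3 X3

Introduce a nonterminal for each terminal appearing in a rule of length ≥ 2: X1 → -, X2 → +, X3 → ).
Binarize each right-hand side of length ≥ 3 by chaining fresh nonterminals (Y1, Y2, …): affected rules were E → X1 F E; F → X2 E E; F → F F X3 X3.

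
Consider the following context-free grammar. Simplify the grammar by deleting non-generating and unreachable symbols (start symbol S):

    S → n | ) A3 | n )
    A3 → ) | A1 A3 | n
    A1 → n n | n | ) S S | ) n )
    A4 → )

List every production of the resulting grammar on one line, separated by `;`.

Generating nonterminals: {A1, A3, A4, S}.
Reachable from S after that: {A1, A3, S}.
Removed useless symbols: {A4} and every production mentioning them.

S → n | ) A3 | n ); A3 → ) | A1 A3 | n; A1 → n n | n | ) S S | ) n )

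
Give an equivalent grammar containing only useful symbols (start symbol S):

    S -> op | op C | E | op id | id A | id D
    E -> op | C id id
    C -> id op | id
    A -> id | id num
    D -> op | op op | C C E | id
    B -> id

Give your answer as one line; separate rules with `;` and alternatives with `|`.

S -> op | op C | E | op id | id A | id D; E -> op | C id id; C -> id op | id; A -> id | id num; D -> op | op op | C C E | id

Generating nonterminals: {A, B, C, D, E, S}.
Reachable from S after that: {A, C, D, E, S}.
Removed useless symbols: {B} and every production mentioning them.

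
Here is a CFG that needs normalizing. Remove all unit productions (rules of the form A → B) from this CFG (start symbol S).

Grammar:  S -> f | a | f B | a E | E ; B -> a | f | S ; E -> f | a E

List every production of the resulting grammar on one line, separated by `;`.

S -> f | a E | a | f B; B -> a | f | a E | f B; E -> f | a E

Unit pairs: B ⇒* {E, S}; S ⇒* {E}.
For every A with A ⇒* B via unit rules, add B's non-unit alternatives to A; then delete every rule of the form X → Y.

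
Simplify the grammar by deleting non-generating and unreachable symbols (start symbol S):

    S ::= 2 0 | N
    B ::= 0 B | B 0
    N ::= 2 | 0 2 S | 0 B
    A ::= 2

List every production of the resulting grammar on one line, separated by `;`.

Generating nonterminals: {A, N, S}.
Reachable from S after that: {N, S}.
Removed useless symbols: {A, B} and every production mentioning them.

S ::= 2 0 | N; N ::= 2 | 0 2 S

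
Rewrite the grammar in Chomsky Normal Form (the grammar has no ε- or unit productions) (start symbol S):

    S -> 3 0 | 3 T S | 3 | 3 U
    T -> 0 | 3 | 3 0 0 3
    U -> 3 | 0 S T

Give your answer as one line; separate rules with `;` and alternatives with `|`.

S -> X1 X2 | X1 Y1 | 3 | X1 U; T -> 0 | 3 | X1 Y2; U -> 3 | X2 Y4; X1 -> 3; X2 -> 0; Y1 -> T S; Y2 -> X2 Y3; Y3 -> X2 X1; Y4 -> S T

Introduce a nonterminal for each terminal appearing in a rule of length ≥ 2: X1 → 3, X2 → 0.
Binarize each right-hand side of length ≥ 3 by chaining fresh nonterminals (Y1, Y2, …): affected rules were S → X1 T S; T → X1 X2 X2 X1; U → X2 S T.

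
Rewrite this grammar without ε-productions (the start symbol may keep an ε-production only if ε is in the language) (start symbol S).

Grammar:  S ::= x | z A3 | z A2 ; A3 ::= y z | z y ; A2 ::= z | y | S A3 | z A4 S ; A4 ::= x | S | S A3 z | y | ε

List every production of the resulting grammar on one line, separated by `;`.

S ::= x | z A3 | z A2; A3 ::= y z | z y; A2 ::= z | y | S A3 | z A4 S | z S; A4 ::= x | S | S A3 z | y

Nullable set = {A4}.
ε ∉ L(G), so no ε-production is kept.
For each production, add variants omitting each subset of nullable occurrences: A2 → z A4 S gives z A4 S | z S.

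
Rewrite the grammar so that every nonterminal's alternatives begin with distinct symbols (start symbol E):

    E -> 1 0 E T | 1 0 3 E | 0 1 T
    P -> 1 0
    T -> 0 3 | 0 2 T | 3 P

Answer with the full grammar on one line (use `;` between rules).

E -> 0 1 T | 1 0 E'; P -> 1 0; T -> 3 P | 0 T'; E' -> E T | 3 E; T' -> 3 | 2 T

E has alternatives sharing prefix '1 0': factor to E → 1 0 E' with E' → E T | 3 E.
T has alternatives sharing prefix '0': factor to T → 0 T' with T' → 3 | 2 T.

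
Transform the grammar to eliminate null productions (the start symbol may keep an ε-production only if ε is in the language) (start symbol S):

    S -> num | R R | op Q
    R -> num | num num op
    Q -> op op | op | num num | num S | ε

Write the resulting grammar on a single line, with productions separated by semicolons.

S -> num | R R | op Q | op; R -> num | num num op; Q -> op op | op | num num | num S

Nullable nonterminals: {Q}.
ε ∉ L(G), so no ε-production is kept.
Add the nullable-subset variants: S → op Q gives op Q | op.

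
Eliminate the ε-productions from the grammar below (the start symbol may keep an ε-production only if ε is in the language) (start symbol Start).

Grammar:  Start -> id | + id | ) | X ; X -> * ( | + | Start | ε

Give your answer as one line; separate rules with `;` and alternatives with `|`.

The nullable symbols are {Start, X}.
ε ∈ L(G) since Start is nullable, so keep Start → ε.

Start -> id | + id | ) | X | ε; X -> * ( | + | Start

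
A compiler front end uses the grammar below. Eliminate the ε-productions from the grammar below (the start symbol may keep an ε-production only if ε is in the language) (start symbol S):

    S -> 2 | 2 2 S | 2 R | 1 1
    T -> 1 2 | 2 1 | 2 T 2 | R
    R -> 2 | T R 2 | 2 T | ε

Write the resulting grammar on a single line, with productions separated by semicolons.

The nullable symbols are {R, T}.
ε ∉ L(G), so no ε-production is kept.
For each production, add variants omitting each subset of nullable occurrences: T → 2 T 2 gives 2 T 2 | 2 2. R → T R 2 gives T R 2 | T 2 | R 2.

S -> 2 | 2 2 S | 2 R | 1 1; T -> 1 2 | 2 1 | 2 T 2 | 2 2 | R; R -> 2 | T R 2 | T 2 | R 2 | 2 T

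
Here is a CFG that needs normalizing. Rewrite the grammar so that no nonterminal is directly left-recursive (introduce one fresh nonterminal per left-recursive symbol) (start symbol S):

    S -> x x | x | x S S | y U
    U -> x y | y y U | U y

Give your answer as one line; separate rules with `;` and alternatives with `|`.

S -> x x | x | x S S | y U; U -> x y U' | y y U U'; U' -> y U' | ε

U is directly left-recursive.
For U: α = {y}, β = {x y, y y U}. Rewrite as U → β U' and U' → α U' | ε.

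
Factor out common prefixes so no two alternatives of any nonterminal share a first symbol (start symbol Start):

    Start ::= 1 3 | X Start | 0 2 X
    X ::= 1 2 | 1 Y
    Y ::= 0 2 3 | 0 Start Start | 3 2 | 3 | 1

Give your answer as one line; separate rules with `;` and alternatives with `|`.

X has alternatives sharing prefix '1': factor to X → 1 X1 with X1 → 2 | Y.
Y has alternatives sharing prefix '0': factor to Y → 0 Y1 with Y1 → 2 3 | Start Start.
Y has alternatives sharing prefix '3': factor to Y → 3 Y2 with Y2 → 2 | ε.

Start ::= 1 3 | X Start | 0 2 X; X ::= 1 X1; Y ::= 1 | 0 Y1 | 3 Y2; X1 ::= 2 | Y; Y1 ::= 2 3 | Start Start; Y2 ::= 2 | ε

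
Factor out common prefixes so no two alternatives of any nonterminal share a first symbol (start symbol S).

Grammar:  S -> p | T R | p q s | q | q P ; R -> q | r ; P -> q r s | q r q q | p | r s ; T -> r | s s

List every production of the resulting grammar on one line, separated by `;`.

S -> T R | p S' | q S''; R -> q | r; P -> p | r s | q r P'; T -> r | s s; S' -> ε | q s; S'' -> ε | P; P' -> s | q q

S has alternatives sharing prefix 'p': factor to S → p S' with S' → ε | q s.
S has alternatives sharing prefix 'q': factor to S → q S'' with S'' → ε | P.
P has alternatives sharing prefix 'q r': factor to P → q r P' with P' → s | q q.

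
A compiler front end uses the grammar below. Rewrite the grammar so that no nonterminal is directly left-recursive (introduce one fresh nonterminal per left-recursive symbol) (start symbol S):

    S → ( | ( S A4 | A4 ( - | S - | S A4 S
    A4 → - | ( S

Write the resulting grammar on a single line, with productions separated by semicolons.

S is directly left-recursive.
For S: α = {-, A4 S}, β = {(, ( S A4, A4 ( -}. Rewrite as S → β S' and S' → α S' | ε.

S → ( S' | ( S A4 S' | A4 ( - S'; A4 → - | ( S; S' → - S' | A4 S S' | ε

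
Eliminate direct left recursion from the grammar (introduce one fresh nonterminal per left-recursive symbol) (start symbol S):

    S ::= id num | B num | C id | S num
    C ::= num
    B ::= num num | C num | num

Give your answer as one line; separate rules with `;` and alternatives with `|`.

Left recursion appears on S.
For S: α = {num}, β = {id num, B num, C id}. Rewrite as S → β S' and S' → α S' | ε.

S ::= id num S' | B num S' | C id S'; C ::= num; B ::= num num | C num | num; S' ::= num S' | eps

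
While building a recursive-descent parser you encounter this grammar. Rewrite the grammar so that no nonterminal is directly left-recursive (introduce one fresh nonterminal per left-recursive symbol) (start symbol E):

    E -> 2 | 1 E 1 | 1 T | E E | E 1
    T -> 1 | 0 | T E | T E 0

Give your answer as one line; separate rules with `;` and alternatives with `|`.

Directly left-recursive nonterminals: E, T.
For E: α = {E, 1}, β = {2, 1 E 1, 1 T}. Rewrite as E → β E' and E' → α E' | ε.
For T: α = {E, E 0}, β = {1, 0}. Rewrite as T → β T' and T' → α T' | ε.

E -> 2 E' | 1 E 1 E' | 1 T E'; T -> 1 T' | 0 T'; E' -> E E' | 1 E' | ε; T' -> E T' | E 0 T' | ε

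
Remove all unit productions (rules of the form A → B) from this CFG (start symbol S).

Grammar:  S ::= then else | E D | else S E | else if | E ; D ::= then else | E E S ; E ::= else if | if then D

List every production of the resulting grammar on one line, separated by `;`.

S ::= else if | if then D | then else | E D | else S E; D ::= then else | E E S; E ::= else if | if then D

Unit pairs: S ⇒* {E}.
For every A with A ⇒* B via unit rules, add B's non-unit alternatives to A; then delete every rule of the form X → Y.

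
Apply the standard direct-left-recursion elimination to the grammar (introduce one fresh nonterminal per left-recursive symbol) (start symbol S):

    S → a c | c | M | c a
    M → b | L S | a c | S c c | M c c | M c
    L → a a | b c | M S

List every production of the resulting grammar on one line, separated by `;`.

Left recursion appears on M.
For M: α = {c c, c}, β = {b, L S, a c, S c c}. Rewrite as M → β M' and M' → α M' | ε.

S → a c | c | M | c a; M → b M' | L S M' | a c M' | S c c M'; L → a a | b c | M S; M' → c c M' | c M' | ε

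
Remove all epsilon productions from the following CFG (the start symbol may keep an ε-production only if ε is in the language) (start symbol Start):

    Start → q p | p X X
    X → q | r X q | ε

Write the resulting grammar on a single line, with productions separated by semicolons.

Nullable set = {X}.
ε ∉ L(G), so no ε-production is kept.
Add the nullable-subset variants: Start → p X X gives p X X | p X | p. X → r X q gives r X q | r q.

Start → q p | p X X | p X | p; X → q | r X q | r q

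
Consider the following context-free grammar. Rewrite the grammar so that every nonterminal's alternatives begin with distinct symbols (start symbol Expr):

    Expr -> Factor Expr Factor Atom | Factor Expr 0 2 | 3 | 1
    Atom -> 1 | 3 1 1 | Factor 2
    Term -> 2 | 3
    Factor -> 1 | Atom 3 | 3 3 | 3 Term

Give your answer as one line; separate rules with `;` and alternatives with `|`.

Expr -> 3 | 1 | Factor Expr Expr1; Atom -> 1 | 3 1 1 | Factor 2; Term -> 2 | 3; Factor -> 1 | Atom 3 | 3 Factor1; Expr1 -> Factor Atom | 0 2; Factor1 -> 3 | Term

Expr has alternatives sharing prefix 'Factor Expr': factor to Expr → Factor Expr Expr1 with Expr1 → Factor Atom | 0 2.
Factor has alternatives sharing prefix '3': factor to Factor → 3 Factor1 with Factor1 → 3 | Term.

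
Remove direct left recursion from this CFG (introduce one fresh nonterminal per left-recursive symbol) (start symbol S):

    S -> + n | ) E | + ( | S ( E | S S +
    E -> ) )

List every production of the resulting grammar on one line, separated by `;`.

S -> + n S' | ) E S' | + ( S'; E -> ) ); S' -> ( E S' | S + S' | ε

S is directly left-recursive.
For S: α = {( E, S +}, β = {+ n, ) E, + (}. Rewrite as S → β S' and S' → α S' | ε.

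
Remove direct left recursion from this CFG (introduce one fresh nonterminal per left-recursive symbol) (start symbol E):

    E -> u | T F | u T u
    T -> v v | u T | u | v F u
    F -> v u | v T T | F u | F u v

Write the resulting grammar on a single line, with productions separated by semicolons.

E -> u | T F | u T u; T -> v v | u T | u | v F u; F -> v u F' | v T T F'; F' -> u F' | u v F' | ε

Directly left-recursive nonterminal: F.
For F: α = {u, u v}, β = {v u, v T T}. Rewrite as F → β F' and F' → α F' | ε.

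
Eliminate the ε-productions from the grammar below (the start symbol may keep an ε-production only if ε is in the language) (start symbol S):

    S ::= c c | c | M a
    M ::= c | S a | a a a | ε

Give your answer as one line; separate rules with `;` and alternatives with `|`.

S ::= c c | c | M a | a; M ::= c | S a | a a a

The nullable symbols are {M}.
ε ∉ L(G), so no ε-production is kept.
Add the nullable-subset variants: S → M a gives M a | a.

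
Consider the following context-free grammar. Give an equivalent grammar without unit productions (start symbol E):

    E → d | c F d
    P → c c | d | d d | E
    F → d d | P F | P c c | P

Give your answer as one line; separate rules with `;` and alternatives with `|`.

E → d | c F d; P → d | c F d | c c | d d; F → d | c F d | d d | P F | P c c | c c

Unit pairs: F ⇒* {E, P}; P ⇒* {E}.
For each unit pair (A, B), copy every non-unit production of B to A, then drop all unit productions.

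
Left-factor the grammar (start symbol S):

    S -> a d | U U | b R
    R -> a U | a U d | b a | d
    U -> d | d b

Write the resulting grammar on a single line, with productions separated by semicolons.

S -> a d | U U | b R; R -> b a | d | a U R'; U -> d U'; R' -> ε | d; U' -> ε | b

R has alternatives sharing prefix 'a U': factor to R → a U R' with R' → ε | d.
U has alternatives sharing prefix 'd': factor to U → d U' with U' → ε | b.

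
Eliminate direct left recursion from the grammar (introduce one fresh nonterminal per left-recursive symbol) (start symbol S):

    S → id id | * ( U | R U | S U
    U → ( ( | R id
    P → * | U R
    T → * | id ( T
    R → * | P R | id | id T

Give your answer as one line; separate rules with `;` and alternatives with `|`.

Directly left-recursive nonterminal: S.
For S: α = {U}, β = {id id, * ( U, R U}. Rewrite as S → β S' and S' → α S' | ε.

S → id id S' | * ( U S' | R U S'; U → ( ( | R id; P → * | U R; T → * | id ( T; R → * | P R | id | id T; S' → U S' | epsilon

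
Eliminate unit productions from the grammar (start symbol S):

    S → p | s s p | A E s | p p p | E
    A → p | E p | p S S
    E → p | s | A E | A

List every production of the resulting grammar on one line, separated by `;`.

S → p | s | A E | s s p | A E s | p p p | E p | p S S; A → p | E p | p S S; E → p | s | A E | E p | p S S

Unit pairs: E ⇒* {A}; S ⇒* {A, E}.
For every A with A ⇒* B via unit rules, add B's non-unit alternatives to A; then delete every rule of the form X → Y.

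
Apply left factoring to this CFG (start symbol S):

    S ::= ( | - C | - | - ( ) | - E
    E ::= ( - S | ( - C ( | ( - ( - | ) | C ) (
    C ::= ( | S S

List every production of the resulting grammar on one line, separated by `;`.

S ::= ( | - S'; E ::= ) | C ) ( | ( - E'; C ::= ( | S S; S' ::= C | ε | ( ) | E; E' ::= S | C ( | ( -

S has alternatives sharing prefix '-': factor to S → - S' with S' → C | ε | ( ) | E.
E has alternatives sharing prefix '( -': factor to E → ( - E' with E' → S | C ( | ( -.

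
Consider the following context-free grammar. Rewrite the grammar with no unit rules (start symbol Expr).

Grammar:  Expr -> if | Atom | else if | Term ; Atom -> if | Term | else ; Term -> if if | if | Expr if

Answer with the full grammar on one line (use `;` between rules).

Unit pairs: Atom ⇒* {Term}; Expr ⇒* {Atom, Term}.
Replace each nonterminal's rules with the union of the non-unit rules of every nonterminal it unit-derives.

Expr -> if if | if | Expr if | else | else if; Atom -> if if | if | Expr if | else; Term -> if if | if | Expr if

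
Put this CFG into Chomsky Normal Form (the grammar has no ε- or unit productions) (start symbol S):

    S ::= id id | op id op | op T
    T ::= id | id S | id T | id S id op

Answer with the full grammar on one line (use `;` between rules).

S ::= X1 X1 | X2 Y1 | X2 T; T ::= id | X1 S | X1 T | X1 Y2; X1 ::= id; X2 ::= op; Y1 ::= X1 X2; Y2 ::= S Y3; Y3 ::= X1 X2

Introduce a nonterminal for each terminal appearing in a rule of length ≥ 2: X1 → id, X2 → op.
Binarize each right-hand side of length ≥ 3 by chaining fresh nonterminals (Y1, Y2, …): affected rules were S → X2 X1 X2; T → X1 S X1 X2.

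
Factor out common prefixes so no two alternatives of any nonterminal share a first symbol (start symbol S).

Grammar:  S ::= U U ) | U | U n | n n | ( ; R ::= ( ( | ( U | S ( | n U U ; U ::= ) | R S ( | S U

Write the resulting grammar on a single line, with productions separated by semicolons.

S ::= n n | ( | U S'; R ::= S ( | n U U | ( R'; U ::= ) | R S ( | S U; S' ::= U ) | ε | n; R' ::= ( | U

S has alternatives sharing prefix 'U': factor to S → U S' with S' → U ) | ε | n.
R has alternatives sharing prefix '(': factor to R → ( R' with R' → ( | U.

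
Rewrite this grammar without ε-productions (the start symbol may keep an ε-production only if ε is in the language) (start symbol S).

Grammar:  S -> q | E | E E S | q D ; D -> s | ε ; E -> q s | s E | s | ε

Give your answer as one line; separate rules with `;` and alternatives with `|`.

Nullable set = {D, E, S}.
ε ∈ L(G) since S is nullable, so keep S → ε.
Expand every rule over subsets of its nullable positions: S → E E S gives E E S | E E | E S. E → s E gives s E | s.

S -> q | E | E E S | E E | E S | q D | ε; D -> s; E -> q s | s E | s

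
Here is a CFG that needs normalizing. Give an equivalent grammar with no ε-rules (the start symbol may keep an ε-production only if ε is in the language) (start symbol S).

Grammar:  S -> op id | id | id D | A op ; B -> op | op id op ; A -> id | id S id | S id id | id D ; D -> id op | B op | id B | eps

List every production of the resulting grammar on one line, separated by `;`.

Nullable set = {D}.
ε ∉ L(G), so no ε-production is kept.

S -> op id | id | id D | A op; B -> op | op id op; A -> id | id S id | S id id | id D; D -> id op | B op | id B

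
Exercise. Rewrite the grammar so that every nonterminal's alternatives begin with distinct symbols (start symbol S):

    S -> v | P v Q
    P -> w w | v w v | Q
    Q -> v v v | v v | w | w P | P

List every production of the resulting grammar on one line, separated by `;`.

Q has alternatives sharing prefix 'v v': factor to Q → v v Q' with Q' → v | ε.
Q has alternatives sharing prefix 'w': factor to Q → w Q'' with Q'' → ε | P.

S -> v | P v Q; P -> w w | v w v | Q; Q -> P | v v Q' | w Q''; Q' -> v | ε; Q'' -> ε | P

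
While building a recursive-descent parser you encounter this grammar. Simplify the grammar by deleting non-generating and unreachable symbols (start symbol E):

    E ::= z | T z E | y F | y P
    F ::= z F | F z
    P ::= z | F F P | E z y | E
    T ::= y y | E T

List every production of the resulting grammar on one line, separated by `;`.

Generating nonterminals: {E, P, T}.
Reachable from E after that: {E, P, T}.
Removed useless symbols: {F} and every production mentioning them.

E ::= z | T z E | y P; P ::= z | E z y | E; T ::= y y | E T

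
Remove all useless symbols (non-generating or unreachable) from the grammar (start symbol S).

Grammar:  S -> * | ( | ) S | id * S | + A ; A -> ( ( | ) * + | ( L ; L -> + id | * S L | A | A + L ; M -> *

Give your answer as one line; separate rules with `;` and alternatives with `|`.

Generating nonterminals: {A, L, M, S}.
Reachable from S after that: {A, L, S}.
Removed useless symbols: {M} and every production mentioning them.

S -> * | ( | ) S | id * S | + A; A -> ( ( | ) * + | ( L; L -> + id | * S L | A | A + L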